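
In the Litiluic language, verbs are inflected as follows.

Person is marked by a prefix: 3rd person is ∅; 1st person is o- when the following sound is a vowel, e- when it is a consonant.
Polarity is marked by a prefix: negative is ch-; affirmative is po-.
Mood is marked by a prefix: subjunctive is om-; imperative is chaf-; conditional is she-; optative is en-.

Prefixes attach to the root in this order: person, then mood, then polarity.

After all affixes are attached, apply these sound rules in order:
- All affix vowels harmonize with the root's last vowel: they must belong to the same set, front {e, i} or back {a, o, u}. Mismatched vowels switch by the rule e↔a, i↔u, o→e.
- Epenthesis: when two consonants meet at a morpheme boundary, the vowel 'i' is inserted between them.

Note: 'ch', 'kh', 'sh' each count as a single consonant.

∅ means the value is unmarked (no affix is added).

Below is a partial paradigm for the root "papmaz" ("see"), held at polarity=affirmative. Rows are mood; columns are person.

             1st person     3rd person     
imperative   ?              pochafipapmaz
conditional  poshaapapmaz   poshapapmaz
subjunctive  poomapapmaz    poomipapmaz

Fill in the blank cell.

pochafapapmaz

Attach person 1st person e- (before consonant 'p') → epapmaz.
Attach mood imperative chaf- → chafepapmaz.
Attach polarity affirmative po- → pochafepapmaz.
Apply vowel harmony: pochafepapmaz → pochafapapmaz.
Epenthesis: no change.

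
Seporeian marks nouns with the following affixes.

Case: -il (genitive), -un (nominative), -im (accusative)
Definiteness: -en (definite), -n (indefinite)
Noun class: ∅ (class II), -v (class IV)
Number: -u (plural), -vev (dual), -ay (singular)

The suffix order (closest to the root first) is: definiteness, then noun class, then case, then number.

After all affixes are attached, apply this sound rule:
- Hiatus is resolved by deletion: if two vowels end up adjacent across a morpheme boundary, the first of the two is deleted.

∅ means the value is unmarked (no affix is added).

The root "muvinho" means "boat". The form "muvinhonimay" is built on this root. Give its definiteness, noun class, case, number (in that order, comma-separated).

Segment: muvinho-n-im-ay.
definiteness: -n → indefinite.
noun class: ∅ → class II.
case: -im → accusative.
number: -ay → singular.

indefinite, class II, accusative, singular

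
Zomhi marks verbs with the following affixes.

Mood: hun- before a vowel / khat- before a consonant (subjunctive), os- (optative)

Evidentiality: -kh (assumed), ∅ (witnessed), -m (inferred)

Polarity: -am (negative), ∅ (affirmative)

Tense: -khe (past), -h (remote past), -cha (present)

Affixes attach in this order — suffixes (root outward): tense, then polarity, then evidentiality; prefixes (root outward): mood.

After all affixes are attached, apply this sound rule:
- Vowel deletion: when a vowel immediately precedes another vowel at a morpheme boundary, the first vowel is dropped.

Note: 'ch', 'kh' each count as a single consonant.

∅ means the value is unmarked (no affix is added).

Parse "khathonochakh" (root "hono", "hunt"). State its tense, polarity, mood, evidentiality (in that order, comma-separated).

Segment: khat-hono-cha-kh.
tense: -cha → present.
polarity: ∅ → affirmative.
mood: hun/khat- → subjunctive.
evidentiality: -kh → assumed.

present, affirmative, subjunctive, assumed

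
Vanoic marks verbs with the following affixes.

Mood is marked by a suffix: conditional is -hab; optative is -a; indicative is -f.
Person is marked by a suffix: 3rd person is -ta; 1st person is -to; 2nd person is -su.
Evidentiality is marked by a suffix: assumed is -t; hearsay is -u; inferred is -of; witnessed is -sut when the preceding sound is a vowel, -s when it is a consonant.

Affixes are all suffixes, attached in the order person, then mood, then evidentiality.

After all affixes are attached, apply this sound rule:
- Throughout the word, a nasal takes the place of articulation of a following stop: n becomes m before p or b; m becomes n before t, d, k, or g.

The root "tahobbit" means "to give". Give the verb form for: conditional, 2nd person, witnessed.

Attach person 2nd person -su → tahobbitsu.
Attach mood conditional -hab → tahobbitsuhab.
Attach evidentiality witnessed -s (after consonant 'b') → tahobbitsuhabs.
Nasal assimilation: no change.

tahobbitsuhabs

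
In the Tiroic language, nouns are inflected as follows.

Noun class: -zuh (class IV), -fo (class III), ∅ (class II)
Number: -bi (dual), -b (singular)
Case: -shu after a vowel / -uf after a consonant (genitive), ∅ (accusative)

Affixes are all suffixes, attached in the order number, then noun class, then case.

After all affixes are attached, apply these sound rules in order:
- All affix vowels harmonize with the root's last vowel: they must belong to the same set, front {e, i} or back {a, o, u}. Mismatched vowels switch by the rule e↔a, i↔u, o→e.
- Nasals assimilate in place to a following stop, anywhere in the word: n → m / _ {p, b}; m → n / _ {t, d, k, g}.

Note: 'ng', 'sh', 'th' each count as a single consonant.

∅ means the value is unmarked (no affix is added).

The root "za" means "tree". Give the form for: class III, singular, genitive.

zabfoshu

Attach number singular -b → zab.
Attach noun class class III -fo → zabfo.
Attach case genitive -shu (after vowel 'o') → zabfoshu.
Vowel harmony: no change.
Nasal assimilation: no change.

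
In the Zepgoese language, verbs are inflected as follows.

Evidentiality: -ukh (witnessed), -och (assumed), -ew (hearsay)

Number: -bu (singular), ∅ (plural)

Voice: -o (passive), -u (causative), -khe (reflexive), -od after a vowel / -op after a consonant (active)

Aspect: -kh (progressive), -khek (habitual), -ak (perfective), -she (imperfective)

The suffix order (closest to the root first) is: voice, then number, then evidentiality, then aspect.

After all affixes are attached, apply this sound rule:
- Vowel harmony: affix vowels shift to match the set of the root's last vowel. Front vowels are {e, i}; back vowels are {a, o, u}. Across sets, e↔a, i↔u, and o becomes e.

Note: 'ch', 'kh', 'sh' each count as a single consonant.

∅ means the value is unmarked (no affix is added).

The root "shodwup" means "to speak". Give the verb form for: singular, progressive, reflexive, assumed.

Attach voice reflexive -khe → shodwupkhe.
Attach number singular -bu → shodwupkhebu.
Attach evidentiality assumed -och → shodwupkhebuoch.
Attach aspect progressive -kh → shodwupkhebuochkh.
Apply vowel harmony: shodwupkhebuochkh → shodwupkhabuochkh.

shodwupkhabuochkh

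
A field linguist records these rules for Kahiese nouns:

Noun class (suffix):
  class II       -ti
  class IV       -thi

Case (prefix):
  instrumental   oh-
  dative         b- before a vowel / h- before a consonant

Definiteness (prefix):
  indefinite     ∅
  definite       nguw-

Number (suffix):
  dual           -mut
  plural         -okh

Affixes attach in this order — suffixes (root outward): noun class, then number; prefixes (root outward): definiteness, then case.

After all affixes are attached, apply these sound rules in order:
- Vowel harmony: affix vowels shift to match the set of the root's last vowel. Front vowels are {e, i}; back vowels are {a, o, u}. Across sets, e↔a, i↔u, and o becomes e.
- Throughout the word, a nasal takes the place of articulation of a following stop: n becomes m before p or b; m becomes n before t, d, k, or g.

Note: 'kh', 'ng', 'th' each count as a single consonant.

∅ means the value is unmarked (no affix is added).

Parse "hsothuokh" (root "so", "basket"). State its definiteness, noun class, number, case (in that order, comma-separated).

Segment: h-so-thi-okh.
definiteness: ∅ → indefinite.
noun class: -thi → class IV.
number: -okh → plural.
case: b/h- → dative.

indefinite, class IV, plural, dative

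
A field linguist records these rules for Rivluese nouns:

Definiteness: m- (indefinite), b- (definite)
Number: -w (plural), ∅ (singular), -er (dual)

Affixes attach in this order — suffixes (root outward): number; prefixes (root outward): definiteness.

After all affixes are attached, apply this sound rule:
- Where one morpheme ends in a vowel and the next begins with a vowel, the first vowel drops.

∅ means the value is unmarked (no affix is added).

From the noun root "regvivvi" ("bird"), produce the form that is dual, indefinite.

Attach definiteness indefinite m- → mregvivvi.
Attach number dual -er → mregvivvier.
Apply vowel deletion: mregvivvier → mregvivver.

mregvivver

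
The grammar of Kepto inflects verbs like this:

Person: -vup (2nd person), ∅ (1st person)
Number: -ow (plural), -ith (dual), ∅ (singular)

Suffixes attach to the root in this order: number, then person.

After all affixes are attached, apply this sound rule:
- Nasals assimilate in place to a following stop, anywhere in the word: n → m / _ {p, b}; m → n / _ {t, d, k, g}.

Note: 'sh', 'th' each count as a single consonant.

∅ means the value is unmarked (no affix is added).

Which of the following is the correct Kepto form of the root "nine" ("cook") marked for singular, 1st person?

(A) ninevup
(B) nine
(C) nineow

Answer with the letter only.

number = singular: zero marking, form stays nine.
person = 1st person: zero marking, form stays nine.
Nasal assimilation: no change.
So the correct form is nine, option (B).
(C) nineow is wrong: it uses plural instead of singular for number.
(A) ninevup is wrong: it uses 2nd person instead of 1st person for person.

B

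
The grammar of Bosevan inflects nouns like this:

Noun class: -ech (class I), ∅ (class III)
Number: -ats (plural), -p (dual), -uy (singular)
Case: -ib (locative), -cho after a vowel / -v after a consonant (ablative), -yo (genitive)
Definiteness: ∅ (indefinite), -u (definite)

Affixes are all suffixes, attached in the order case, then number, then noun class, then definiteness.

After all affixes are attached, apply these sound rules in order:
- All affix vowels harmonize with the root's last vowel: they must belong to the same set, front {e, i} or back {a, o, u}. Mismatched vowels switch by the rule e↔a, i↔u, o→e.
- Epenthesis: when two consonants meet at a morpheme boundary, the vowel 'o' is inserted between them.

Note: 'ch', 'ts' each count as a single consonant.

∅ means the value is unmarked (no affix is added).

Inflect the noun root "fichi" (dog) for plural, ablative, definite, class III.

fichicheetsi

Attach case ablative -cho (after vowel 'i') → fichicho.
Attach number plural -ats → fichichoats.
noun class = class III: zero marking, form stays fichichoats.
Attach definiteness definite -u → fichichoatsu.
Apply vowel harmony: fichichoatsu → fichicheetsi.
Epenthesis: no change.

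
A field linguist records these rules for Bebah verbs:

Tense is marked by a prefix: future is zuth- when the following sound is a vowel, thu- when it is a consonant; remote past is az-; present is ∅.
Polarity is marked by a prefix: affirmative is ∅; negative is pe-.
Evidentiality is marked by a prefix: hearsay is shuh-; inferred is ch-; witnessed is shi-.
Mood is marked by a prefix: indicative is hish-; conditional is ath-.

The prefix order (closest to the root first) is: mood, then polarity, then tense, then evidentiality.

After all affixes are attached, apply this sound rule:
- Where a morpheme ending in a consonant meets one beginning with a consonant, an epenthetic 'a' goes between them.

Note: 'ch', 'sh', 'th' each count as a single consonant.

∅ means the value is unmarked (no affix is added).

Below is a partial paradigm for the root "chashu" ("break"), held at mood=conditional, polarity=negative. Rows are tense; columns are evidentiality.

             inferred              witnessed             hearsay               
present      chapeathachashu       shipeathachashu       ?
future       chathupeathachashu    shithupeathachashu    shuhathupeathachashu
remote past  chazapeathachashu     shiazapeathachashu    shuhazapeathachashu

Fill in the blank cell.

Attach mood conditional ath- → athchashu.
Attach polarity negative pe- → peathchashu.
tense = present: zero marking, form stays peathchashu.
Attach evidentiality hearsay shuh- → shuhpeathchashu.
Apply epenthesis: shuhpeathchashu → shuhapeathachashu.

shuhapeathachashu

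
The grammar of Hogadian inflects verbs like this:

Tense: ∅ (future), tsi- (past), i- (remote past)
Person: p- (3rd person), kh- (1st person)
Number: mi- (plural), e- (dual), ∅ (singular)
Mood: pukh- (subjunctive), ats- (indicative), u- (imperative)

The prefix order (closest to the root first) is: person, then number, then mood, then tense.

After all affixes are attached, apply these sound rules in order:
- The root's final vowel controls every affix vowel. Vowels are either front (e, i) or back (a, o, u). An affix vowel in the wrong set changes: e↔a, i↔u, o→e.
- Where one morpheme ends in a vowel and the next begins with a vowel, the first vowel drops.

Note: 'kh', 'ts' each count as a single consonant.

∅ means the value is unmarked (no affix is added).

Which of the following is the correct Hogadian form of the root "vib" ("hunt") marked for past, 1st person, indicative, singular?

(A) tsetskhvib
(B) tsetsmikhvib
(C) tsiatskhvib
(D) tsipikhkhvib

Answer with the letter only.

Attach person 1st person kh- → khvib.
number = singular: zero marking, form stays khvib.
Attach mood indicative ats- → atskhvib.
Attach tense past tsi- → tsiatskhvib.
Apply vowel harmony: tsiatskhvib → tsietskhvib.
Apply vowel deletion: tsietskhvib → tsetskhvib.
So the correct form is tsetskhvib, option (A).
(D) tsipikhkhvib is wrong: it uses subjunctive instead of indicative for mood.
(C) tsiatskhvib is wrong: it fails to apply the sound rule(s).
(B) tsetsmikhvib is wrong: it uses plural instead of singular for number.

A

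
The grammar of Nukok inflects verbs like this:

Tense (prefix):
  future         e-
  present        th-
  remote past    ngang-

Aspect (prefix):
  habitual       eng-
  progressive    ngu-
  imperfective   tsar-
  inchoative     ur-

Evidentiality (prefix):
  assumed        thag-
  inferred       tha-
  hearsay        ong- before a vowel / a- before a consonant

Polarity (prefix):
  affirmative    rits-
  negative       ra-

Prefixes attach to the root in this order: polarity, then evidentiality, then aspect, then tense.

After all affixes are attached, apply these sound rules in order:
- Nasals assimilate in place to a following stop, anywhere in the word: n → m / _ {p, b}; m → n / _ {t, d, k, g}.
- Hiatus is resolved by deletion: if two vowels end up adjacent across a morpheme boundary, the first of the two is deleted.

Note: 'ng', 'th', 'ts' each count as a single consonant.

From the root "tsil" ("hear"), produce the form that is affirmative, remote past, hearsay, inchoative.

nganguraritstsil

Attach polarity affirmative rits- → ritstsil.
Attach evidentiality hearsay a- (before consonant 'r') → aritstsil.
Attach aspect inchoative ur- → uraritstsil.
Attach tense remote past ngang- → nganguraritstsil.
Nasal assimilation: no change.
Vowel deletion: no change.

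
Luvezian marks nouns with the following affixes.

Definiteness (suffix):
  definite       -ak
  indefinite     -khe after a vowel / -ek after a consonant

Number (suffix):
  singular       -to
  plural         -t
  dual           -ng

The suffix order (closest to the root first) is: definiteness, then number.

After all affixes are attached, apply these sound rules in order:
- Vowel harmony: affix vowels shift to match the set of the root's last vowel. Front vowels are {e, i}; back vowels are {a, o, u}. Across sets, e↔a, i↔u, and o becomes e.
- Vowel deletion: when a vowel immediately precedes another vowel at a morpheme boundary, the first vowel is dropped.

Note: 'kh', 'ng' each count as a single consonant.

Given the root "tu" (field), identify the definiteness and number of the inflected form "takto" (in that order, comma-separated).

Segment: tu-ak-to.
definiteness: -ak → definite.
number: -to → singular.

definite, singular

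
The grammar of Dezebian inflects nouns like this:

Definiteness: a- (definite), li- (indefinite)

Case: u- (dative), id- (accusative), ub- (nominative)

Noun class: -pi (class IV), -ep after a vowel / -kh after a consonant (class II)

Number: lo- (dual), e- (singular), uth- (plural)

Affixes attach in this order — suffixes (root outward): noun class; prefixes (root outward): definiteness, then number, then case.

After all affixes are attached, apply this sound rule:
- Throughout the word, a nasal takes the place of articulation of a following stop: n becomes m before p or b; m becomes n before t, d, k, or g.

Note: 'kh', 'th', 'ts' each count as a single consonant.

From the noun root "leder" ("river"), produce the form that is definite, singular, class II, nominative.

Attach noun class class II -kh (after consonant 'r') → lederkh.
Attach definiteness definite a- → alederkh.
Attach number singular e- → ealederkh.
Attach case nominative ub- → ubealederkh.
Nasal assimilation: no change.

ubealederkh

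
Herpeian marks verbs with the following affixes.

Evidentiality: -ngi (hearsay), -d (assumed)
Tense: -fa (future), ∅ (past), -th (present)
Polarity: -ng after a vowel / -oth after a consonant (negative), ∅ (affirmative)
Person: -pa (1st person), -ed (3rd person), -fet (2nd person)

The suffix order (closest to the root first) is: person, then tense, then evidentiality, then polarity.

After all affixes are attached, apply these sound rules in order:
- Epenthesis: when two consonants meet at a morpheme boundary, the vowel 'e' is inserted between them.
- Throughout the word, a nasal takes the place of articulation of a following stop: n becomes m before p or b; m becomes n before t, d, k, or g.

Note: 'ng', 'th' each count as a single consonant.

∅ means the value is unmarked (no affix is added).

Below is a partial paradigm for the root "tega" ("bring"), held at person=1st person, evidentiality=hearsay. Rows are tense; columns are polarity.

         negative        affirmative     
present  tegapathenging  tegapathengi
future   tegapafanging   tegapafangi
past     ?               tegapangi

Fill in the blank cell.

Attach person 1st person -pa → tegapa.
tense = past: zero marking, form stays tegapa.
Attach evidentiality hearsay -ngi → tegapangi.
Attach polarity negative -ng (after vowel 'i') → tegapanging.
Epenthesis: no change.
Nasal assimilation: no change.

tegapanging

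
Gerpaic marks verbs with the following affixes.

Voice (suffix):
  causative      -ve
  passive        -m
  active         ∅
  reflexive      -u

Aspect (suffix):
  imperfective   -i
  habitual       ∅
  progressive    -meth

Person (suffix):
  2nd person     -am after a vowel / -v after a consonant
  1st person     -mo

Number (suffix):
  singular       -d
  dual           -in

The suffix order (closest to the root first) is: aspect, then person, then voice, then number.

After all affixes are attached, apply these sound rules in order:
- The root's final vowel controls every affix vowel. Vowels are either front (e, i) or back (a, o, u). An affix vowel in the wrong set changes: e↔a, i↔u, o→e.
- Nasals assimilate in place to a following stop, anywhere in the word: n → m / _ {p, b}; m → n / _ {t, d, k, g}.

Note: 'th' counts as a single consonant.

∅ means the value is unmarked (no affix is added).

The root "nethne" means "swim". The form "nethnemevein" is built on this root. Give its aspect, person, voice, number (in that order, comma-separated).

Segment: nethne-mo-ve-in.
aspect: ∅ → habitual.
person: -mo → 1st person.
voice: -ve → causative.
number: -in → dual.

habitual, 1st person, causative, dual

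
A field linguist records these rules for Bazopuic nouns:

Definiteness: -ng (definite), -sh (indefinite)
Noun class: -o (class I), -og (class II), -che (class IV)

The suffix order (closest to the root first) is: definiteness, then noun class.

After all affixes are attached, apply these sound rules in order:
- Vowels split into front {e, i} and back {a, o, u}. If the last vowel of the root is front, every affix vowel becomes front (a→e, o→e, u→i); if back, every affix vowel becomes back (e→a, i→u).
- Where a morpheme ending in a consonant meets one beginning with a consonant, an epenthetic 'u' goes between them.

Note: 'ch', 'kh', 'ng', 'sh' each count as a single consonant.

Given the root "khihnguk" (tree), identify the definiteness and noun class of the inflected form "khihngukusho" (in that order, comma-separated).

indefinite, class I

Segment: khihnguk-sh-o.
definiteness: -sh → indefinite.
noun class: -o → class I.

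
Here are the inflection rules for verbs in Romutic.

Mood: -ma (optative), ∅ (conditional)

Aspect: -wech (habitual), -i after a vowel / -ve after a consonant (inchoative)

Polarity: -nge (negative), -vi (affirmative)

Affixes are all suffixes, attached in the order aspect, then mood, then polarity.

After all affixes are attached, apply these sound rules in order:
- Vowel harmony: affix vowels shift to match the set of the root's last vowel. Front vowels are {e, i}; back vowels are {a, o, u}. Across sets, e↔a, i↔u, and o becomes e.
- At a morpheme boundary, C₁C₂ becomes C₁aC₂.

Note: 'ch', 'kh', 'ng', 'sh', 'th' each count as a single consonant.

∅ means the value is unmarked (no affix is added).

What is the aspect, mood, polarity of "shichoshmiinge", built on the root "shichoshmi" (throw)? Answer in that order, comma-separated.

inchoative, conditional, negative

Segment: shichoshmi-i-nge.
aspect: -i/ve → inchoative.
mood: ∅ → conditional.
polarity: -nge → negative.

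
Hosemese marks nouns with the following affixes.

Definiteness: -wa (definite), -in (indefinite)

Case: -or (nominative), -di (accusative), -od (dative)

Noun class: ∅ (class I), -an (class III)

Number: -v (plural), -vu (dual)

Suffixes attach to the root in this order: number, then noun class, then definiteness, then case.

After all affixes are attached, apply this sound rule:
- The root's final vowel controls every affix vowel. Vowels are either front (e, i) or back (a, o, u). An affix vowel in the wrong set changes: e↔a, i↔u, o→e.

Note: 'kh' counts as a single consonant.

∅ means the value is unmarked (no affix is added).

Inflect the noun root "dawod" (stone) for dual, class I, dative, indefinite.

Attach number dual -vu → dawodvu.
noun class = class I: zero marking, form stays dawodvu.
Attach definiteness indefinite -in → dawodvuin.
Attach case dative -od → dawodvuinod.
Apply vowel harmony: dawodvuinod → dawodvuunod.

dawodvuunod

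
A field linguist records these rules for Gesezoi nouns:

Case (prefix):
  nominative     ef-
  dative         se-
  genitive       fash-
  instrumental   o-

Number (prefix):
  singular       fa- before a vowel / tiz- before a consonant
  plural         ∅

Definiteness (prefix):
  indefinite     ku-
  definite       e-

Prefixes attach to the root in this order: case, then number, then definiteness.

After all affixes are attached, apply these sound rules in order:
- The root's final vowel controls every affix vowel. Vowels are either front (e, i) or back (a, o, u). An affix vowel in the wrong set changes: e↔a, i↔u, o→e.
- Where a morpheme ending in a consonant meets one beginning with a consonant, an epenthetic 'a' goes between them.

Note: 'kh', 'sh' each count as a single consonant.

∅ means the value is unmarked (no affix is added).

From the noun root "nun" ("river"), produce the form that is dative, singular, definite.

Attach case dative se- → senun.
Attach number singular tiz- (before consonant 's') → tizsenun.
Attach definiteness definite e- → etizsenun.
Apply vowel harmony: etizsenun → atuzsanun.
Apply epenthesis: atuzsanun → atuzasanun.

atuzasanun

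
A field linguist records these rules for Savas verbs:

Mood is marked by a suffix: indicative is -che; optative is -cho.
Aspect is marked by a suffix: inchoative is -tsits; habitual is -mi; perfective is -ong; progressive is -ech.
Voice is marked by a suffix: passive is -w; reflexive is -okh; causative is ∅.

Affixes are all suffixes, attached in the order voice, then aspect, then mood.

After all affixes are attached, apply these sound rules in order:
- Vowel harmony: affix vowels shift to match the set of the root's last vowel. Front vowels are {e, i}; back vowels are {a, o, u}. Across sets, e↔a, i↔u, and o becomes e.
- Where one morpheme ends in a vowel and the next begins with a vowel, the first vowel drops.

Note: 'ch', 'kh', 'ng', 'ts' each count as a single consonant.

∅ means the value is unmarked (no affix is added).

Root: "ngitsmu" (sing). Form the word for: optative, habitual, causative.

ngitsmumucho

voice = causative: zero marking, form stays ngitsmu.
Attach aspect habitual -mi → ngitsmumi.
Attach mood optative -cho → ngitsmumicho.
Apply vowel harmony: ngitsmumicho → ngitsmumucho.
Vowel deletion: no change.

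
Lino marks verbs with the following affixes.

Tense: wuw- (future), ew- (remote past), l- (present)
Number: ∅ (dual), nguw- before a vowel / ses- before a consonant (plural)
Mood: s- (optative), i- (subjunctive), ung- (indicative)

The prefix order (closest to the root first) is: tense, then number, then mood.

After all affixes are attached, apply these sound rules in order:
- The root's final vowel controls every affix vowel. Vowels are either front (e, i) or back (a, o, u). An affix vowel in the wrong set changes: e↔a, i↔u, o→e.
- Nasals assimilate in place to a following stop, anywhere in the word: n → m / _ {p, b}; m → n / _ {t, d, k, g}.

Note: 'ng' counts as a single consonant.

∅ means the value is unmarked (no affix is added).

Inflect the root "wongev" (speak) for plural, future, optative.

Attach tense future wuw- → wuwwongev.
Attach number plural ses- (before consonant 'w') → seswuwwongev.
Attach mood optative s- → sseswuwwongev.
Apply vowel harmony: sseswuwwongev → sseswiwwongev.
Nasal assimilation: no change.

sseswiwwongev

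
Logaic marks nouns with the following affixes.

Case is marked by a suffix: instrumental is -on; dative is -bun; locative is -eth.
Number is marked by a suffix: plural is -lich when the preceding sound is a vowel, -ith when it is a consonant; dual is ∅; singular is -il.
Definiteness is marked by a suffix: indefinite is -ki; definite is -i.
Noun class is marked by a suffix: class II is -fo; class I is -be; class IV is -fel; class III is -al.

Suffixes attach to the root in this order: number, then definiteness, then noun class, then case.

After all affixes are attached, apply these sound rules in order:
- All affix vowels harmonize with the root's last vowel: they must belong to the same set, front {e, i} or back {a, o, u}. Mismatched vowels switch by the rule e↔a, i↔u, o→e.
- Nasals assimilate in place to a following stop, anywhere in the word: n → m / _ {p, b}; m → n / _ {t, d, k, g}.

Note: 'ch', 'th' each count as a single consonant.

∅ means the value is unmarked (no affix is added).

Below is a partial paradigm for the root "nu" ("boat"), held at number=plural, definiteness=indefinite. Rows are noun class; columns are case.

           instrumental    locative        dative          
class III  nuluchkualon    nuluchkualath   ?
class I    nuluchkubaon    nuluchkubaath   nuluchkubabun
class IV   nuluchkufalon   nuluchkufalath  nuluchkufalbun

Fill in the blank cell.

Attach number plural -lich (after vowel 'u') → nulich.
Attach definiteness indefinite -ki → nulichki.
Attach noun class class III -al → nulichkial.
Attach case dative -bun → nulichkialbun.
Apply vowel harmony: nulichkialbun → nuluchkualbun.
Nasal assimilation: no change.

nuluchkualbun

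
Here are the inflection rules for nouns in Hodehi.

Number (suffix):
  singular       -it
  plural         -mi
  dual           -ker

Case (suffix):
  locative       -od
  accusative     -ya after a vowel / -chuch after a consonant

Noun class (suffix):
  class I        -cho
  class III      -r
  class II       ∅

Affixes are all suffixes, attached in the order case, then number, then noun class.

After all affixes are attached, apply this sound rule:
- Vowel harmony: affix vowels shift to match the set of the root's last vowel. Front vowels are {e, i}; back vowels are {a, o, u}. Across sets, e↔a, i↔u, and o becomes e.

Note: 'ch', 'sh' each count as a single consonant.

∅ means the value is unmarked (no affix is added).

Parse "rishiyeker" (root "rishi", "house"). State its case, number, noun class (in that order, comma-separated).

Segment: rishi-ya-ker.
case: -ya/chuch → accusative.
number: -ker → dual.
noun class: ∅ → class II.

accusative, dual, class II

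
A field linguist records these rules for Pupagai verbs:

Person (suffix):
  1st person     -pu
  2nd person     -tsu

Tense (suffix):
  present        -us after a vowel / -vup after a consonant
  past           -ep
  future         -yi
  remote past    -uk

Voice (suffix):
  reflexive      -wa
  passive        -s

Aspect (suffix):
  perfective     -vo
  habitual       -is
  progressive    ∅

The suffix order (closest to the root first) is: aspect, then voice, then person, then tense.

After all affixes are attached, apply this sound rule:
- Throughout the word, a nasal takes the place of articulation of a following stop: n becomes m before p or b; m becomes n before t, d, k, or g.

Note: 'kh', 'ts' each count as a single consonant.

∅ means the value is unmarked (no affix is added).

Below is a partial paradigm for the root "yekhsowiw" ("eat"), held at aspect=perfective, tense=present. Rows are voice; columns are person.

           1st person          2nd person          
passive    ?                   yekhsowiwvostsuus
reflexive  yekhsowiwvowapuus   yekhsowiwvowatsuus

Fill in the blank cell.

Attach aspect perfective -vo → yekhsowiwvo.
Attach voice passive -s → yekhsowiwvos.
Attach person 1st person -pu → yekhsowiwvospu.
Attach tense present -us (after vowel 'u') → yekhsowiwvospuus.
Nasal assimilation: no change.

yekhsowiwvospuus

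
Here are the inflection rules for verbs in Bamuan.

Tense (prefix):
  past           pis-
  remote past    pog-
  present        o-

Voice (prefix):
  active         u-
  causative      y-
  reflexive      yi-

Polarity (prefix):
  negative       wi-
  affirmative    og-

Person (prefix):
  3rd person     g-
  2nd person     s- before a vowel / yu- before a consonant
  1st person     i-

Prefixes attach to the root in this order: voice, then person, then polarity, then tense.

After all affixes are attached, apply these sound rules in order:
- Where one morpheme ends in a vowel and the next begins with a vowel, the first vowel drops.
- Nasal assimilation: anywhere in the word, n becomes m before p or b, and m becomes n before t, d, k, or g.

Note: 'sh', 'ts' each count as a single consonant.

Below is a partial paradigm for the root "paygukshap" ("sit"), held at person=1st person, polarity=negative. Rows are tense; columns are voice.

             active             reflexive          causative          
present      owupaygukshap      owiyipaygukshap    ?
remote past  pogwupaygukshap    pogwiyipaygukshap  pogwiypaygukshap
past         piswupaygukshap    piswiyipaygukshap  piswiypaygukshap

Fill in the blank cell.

owiypaygukshap

Attach voice causative y- → ypaygukshap.
Attach person 1st person i- → iypaygukshap.
Attach polarity negative wi- → wiiypaygukshap.
Attach tense present o- → owiiypaygukshap.
Apply vowel deletion: owiiypaygukshap → owiypaygukshap.
Nasal assimilation: no change.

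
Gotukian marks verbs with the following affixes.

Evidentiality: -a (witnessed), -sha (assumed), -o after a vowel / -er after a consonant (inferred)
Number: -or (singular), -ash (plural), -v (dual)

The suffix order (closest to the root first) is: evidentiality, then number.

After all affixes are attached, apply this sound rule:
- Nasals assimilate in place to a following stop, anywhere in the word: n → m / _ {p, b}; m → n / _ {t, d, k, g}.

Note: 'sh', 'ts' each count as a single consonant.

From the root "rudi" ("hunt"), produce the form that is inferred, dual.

Attach evidentiality inferred -o (after vowel 'i') → rudio.
Attach number dual -v → rudiov.
Nasal assimilation: no change.

rudiov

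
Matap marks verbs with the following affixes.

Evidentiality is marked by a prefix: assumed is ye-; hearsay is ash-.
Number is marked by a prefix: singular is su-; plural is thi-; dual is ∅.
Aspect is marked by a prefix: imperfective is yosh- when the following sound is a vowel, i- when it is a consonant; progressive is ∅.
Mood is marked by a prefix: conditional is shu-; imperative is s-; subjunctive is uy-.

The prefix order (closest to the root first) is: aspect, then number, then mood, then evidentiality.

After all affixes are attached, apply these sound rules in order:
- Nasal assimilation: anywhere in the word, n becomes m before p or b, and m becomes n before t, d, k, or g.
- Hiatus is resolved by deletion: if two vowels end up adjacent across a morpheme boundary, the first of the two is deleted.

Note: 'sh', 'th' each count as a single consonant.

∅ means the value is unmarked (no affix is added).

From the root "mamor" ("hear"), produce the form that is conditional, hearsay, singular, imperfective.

ashshusimamor

Attach aspect imperfective i- (before consonant 'm') → imamor.
Attach number singular su- → suimamor.
Attach mood conditional shu- → shusuimamor.
Attach evidentiality hearsay ash- → ashshusuimamor.
Nasal assimilation: no change.
Apply vowel deletion: ashshusuimamor → ashshusimamor.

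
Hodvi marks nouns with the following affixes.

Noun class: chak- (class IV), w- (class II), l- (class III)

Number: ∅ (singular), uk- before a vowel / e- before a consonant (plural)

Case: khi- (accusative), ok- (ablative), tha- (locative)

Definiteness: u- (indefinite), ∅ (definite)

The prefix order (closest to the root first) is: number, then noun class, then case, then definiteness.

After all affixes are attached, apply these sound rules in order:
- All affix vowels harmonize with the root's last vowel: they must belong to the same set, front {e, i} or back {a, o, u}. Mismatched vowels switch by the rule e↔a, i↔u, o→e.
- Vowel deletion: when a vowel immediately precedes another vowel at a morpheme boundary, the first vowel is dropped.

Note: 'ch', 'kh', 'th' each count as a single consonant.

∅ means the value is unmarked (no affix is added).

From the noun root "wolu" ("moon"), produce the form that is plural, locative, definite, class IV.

Attach number plural e- (before consonant 'w') → ewolu.
Attach noun class class IV chak- → chakewolu.
Attach case locative tha- → thachakewolu.
definiteness = definite: zero marking, form stays thachakewolu.
Apply vowel harmony: thachakewolu → thachakawolu.
Vowel deletion: no change.

thachakawolu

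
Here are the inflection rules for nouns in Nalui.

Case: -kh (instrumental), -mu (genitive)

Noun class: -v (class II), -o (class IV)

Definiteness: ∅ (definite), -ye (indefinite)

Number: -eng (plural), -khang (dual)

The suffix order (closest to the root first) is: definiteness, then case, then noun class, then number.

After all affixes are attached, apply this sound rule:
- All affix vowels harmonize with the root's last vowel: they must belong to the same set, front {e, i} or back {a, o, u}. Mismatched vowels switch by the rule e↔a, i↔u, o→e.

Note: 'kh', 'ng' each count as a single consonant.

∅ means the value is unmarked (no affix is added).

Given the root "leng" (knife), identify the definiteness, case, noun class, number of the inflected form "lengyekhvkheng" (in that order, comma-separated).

indefinite, instrumental, class II, dual

Segment: leng-ye-kh-v-khang.
definiteness: -ye → indefinite.
case: -kh → instrumental.
noun class: -v → class II.
number: -khang → dual.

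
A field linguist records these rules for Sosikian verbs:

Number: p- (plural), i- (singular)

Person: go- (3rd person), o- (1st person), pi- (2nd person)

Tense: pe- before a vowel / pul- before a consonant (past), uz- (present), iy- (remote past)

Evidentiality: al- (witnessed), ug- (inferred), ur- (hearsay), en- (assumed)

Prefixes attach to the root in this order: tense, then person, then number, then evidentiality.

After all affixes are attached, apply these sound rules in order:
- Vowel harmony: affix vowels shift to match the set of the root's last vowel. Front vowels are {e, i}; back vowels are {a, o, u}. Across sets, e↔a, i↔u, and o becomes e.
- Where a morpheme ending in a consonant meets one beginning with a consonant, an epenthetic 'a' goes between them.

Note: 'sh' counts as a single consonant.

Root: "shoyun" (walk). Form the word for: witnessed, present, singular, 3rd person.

alugouzashoyun

Attach tense present uz- → uzshoyun.
Attach person 3rd person go- → gouzshoyun.
Attach number singular i- → igouzshoyun.
Attach evidentiality witnessed al- → aligouzshoyun.
Apply vowel harmony: aligouzshoyun → alugouzshoyun.
Apply epenthesis: alugouzshoyun → alugouzashoyun.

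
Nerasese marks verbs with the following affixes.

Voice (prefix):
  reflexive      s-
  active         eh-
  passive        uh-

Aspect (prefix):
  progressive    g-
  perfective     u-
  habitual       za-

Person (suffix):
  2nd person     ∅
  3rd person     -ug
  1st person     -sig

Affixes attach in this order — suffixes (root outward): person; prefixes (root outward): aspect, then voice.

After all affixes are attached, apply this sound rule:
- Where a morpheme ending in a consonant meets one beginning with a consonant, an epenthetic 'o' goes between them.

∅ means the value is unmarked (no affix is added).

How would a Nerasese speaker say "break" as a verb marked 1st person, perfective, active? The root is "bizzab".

Attach aspect perfective u- → ubizzab.
Attach person 1st person -sig → ubizzabsig.
Attach voice active eh- → ehubizzabsig.
Apply epenthesis: ehubizzabsig → ehubizzabosig.

ehubizzabosig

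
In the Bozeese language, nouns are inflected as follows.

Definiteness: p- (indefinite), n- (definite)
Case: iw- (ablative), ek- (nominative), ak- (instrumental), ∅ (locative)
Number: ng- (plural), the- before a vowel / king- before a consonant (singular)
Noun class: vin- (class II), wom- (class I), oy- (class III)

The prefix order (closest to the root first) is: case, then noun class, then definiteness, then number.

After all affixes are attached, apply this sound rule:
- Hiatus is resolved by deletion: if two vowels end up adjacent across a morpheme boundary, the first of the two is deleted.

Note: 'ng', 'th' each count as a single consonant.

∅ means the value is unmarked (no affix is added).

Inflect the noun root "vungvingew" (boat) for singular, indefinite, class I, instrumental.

kingpwomakvungvingew

Attach case instrumental ak- → akvungvingew.
Attach noun class class I wom- → womakvungvingew.
Attach definiteness indefinite p- → pwomakvungvingew.
Attach number singular king- (before consonant 'p') → kingpwomakvungvingew.
Vowel deletion: no change.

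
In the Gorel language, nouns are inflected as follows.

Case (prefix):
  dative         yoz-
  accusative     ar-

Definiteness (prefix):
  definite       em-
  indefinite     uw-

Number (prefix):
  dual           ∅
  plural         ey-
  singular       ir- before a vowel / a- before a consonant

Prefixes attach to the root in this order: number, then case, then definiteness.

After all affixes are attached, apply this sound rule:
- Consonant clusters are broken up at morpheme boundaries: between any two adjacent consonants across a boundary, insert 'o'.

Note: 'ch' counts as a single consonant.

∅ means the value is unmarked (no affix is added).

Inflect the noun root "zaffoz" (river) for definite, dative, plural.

emoyozeyozaffoz

Attach number plural ey- → eyzaffoz.
Attach case dative yoz- → yozeyzaffoz.
Attach definiteness definite em- → emyozeyzaffoz.
Apply epenthesis: emyozeyzaffoz → emoyozeyozaffoz.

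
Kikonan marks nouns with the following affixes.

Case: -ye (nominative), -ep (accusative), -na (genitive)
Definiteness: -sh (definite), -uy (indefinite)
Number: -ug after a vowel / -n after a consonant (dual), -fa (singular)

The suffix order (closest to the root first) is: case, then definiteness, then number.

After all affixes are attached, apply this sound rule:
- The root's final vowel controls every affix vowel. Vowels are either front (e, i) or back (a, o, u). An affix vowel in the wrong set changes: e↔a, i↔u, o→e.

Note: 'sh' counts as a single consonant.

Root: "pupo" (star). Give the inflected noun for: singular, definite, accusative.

pupoapshfa

Attach case accusative -ep → pupoep.
Attach definiteness definite -sh → pupoepsh.
Attach number singular -fa → pupoepshfa.
Apply vowel harmony: pupoepshfa → pupoapshfa.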